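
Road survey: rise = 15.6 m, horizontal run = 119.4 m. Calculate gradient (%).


Formula: Gradient = rise / run * 100
Gradient = 15.6 / 119.4 * 100 = 13.1%

13.1


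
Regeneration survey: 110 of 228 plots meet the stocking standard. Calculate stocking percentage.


Formula: Stocking % = stocked plots / total plots * 100
Stocking = 110 / 228 * 100
Stocking = 0.4825 * 100 = 48.2%

48.2


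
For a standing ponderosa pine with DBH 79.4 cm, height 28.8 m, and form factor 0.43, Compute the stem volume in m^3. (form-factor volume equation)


Formula: V = pi * (DBH/200)^2 * H * ff
Radius = DBH/200 = 79.4/200 = 0.397 m
Radius^2 = 0.397^2 = 0.157609 m^2
V = pi * 0.157609 * 28.8 * 0.43
V = 6.132 m^3

6.132


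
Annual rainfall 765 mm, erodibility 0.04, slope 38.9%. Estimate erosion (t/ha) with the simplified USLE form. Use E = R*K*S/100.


Formula: E = R * K * S / 100  (simplified USLE)
R * K = 765 * 0.04 = 30.6
E = 30.6 * 38.9 / 100 = 11.9 t/ha

11.9


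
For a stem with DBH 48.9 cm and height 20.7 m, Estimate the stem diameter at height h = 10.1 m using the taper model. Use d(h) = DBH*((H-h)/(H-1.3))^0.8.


Taper: d(h) = DBH * ((H - h) / (H - 1.3))^0.8
Numerator = H - h = 20.7 - 10.1 = 10.6 m
Denominator = H - 1.3 = 20.7 - 1.3 = 19.4 m
Ratio = 10.6 / 19.4 = 0.54639
d = 48.9 * 0.54639^0.8 = 30.2 cm

30.2


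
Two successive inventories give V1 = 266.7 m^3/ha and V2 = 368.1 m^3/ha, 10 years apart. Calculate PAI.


Formula: PAI = (V_T2 - V_T1) / (T2 - T1)
Volume increment = 368.1 - 266.7 = 101.4 m^3/ha
PAI = 101.4 / 10 = 10.14 m^3/ha/year

10.14


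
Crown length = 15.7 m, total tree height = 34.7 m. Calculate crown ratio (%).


Formula: Crown Ratio = (Crown Length / Total Height) * 100
CR = (15.7 m / 34.7 m) * 100
CR = 0.4524 * 100 = 45.2%

45.2


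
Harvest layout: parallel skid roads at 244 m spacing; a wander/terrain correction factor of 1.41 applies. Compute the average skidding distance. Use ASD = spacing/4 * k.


Formula: ASD = (spacing / 4) * correction
Uncorrected distance = spacing / 4 = 244 / 4 = 61 m
ASD = 61 * 1.41 = 86 m

86


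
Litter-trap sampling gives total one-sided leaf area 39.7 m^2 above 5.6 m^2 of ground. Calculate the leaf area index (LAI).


Formula: LAI = total leaf area / ground area  (dimensionless)
LAI = 39.7 m^2 / 5.6 m^2
LAI = 7.09

7.09


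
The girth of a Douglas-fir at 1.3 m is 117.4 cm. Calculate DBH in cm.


Formula: DBH = C / pi
DBH = 117.4 / pi
pi = 3.14159...
DBH = 37.4 cm

37.4


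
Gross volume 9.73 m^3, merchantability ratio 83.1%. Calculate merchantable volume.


Formula: MV = V_total * (merchantable_pct / 100)
Merchantable fraction = 83.1% / 100 = 0.831
MV = 9.73 m^3 * 0.831 = 8.086 m^3

8.086


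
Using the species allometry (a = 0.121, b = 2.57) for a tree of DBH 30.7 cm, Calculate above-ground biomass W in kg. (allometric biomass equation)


Formula: W = a * DBH^b  (allometric power law)
DBH^b = 30.7^2.57 = 6636.5997
W = 0.121 * 6636.5997 = 803.0 kg

803.0


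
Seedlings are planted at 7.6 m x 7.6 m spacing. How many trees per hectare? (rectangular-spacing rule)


Formula: TPH = 10000 m^2/ha / (spacing_x * spacing_y)
Area per tree = 7.6 m * 7.6 m = 57.76 m^2
TPH = 10000 / 57.76 = 173 trees/ha

173


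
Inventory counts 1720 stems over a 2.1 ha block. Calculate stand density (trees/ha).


Formula: Stand Density = N_trees / Area_ha
Density = 1720 trees / 2.1 ha
Density = 819 trees/ha

819


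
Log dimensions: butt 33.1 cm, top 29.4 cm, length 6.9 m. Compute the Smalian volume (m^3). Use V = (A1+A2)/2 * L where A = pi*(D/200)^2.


Smalian: V = (A1 + A2)/2 * L,  A = pi*(D/200)^2
A1 = pi*(33.1/200)^2 = 0.086049 m^2
A2 = pi*(29.4/200)^2 = 0.067887 m^2
V = (0.086049+0.067887)/2*6.9 = 0.5311 m^3

0.5311


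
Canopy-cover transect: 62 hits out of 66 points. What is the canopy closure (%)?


Formula: Canopy closure = covered points / total points * 100
Closure = 62 / 66 * 100
Closure = 0.9394 * 100 = 93.9%

93.9


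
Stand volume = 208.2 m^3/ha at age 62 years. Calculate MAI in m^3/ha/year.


Formula: MAI = Total Volume / Stand Age
MAI = 208.2 m^3/ha / 62 years
MAI = 3.36 m^3/ha/year

3.36


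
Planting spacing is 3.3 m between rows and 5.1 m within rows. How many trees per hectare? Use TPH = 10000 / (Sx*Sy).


Formula: TPH = 10000 m^2/ha / (spacing_x * spacing_y)
Area per tree = 3.3 m * 5.1 m = 16.83 m^2
TPH = 10000 / 16.83 = 594 trees/ha

594


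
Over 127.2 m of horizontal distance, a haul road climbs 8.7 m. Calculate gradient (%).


Formula: Gradient = rise / run * 100
Gradient = 8.7 / 127.2 * 100 = 6.8%

6.8


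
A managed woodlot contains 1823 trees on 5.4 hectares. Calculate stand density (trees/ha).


Formula: Stand Density = N_trees / Area_ha
Density = 1823 trees / 5.4 ha
Density = 338 trees/ha

338


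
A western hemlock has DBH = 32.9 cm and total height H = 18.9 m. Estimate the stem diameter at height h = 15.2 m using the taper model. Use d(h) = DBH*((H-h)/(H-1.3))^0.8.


Taper: d(h) = DBH * ((H - h) / (H - 1.3))^0.8
Numerator = H - h = 18.9 - 15.2 = 3.7 m
Denominator = H - 1.3 = 18.9 - 1.3 = 17.6 m
Ratio = 3.7 / 17.6 = 0.21023
d = 32.9 * 0.21023^0.8 = 9.4 cm

9.4


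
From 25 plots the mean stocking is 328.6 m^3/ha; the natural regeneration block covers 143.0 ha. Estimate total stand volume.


Formula: Total Volume = Mean Volume per ha * Total Area
Total Volume = 328.6 m^3/ha * 143.0 ha
Total Volume = 46990 m^3

46990


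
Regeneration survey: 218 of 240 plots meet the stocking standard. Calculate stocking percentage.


Formula: Stocking % = stocked plots / total plots * 100
Stocking = 218 / 240 * 100
Stocking = 0.9083 * 100 = 90.8%

90.8


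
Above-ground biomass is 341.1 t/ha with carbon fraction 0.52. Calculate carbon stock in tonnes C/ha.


Formula: Carbon Stock = Biomass * Carbon Fraction
C = 341.1 t/ha * 0.52
C = 177.4 t C/ha

177.4


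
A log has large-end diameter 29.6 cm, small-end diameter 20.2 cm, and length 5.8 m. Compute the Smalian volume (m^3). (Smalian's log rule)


Smalian: V = (A1 + A2)/2 * L,  A = pi*(D/200)^2
A1 = pi*(29.6/200)^2 = 0.068813 m^2
A2 = pi*(20.2/200)^2 = 0.032047 m^2
V = (0.068813+0.032047)/2*5.8 = 0.2925 m^3

0.2925


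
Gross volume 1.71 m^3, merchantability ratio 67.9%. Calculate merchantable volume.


Formula: MV = V_total * (merchantable_pct / 100)
Merchantable fraction = 67.9% / 100 = 0.679
MV = 1.71 m^3 * 0.679 = 1.161 m^3

1.161


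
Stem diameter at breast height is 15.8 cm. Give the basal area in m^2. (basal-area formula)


Formula: BA = pi * (DBH/2)^2 / 10000  (cm^2 to m^2)
Radius = DBH/2 = 15.8/2 = 7.9 cm
BA = pi * 7.9^2 / 10000
   = 196.0668 cm^2 / 10000
   = 0.0196 m^2

0.0196


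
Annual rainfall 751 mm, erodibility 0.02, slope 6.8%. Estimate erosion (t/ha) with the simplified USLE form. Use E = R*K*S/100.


Formula: E = R * K * S / 100  (simplified USLE)
R * K = 751 * 0.02 = 15.02
E = 15.02 * 6.8 / 100 = 1.02 t/ha

1.02


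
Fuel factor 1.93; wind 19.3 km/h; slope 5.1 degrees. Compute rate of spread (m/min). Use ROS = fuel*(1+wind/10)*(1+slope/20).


Formula: ROS = fuel * (1 + wind/10) * (1 + slope/20)
Wind factor = 1 + 19.3/10 = 2.93
Slope factor = 1 + 5.1/20 = 1.255
ROS = 1.93 * 2.93 * 1.255 = 7.1 m/min

7.1


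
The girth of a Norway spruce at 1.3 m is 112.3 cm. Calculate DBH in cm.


Formula: DBH = C / pi
DBH = 112.3 / pi
pi = 3.14159...
DBH = 35.7 cm

35.7


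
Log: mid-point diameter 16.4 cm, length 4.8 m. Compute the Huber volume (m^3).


Huber: V = Am * L,  Am = pi*(Dm/200)^2
Am = pi*(16.4/200)^2 = 0.021124 m^2
V = 0.021124*4.8 = 0.1014 m^3

0.1014


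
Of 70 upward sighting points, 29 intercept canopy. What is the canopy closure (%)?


Formula: Canopy closure = covered points / total points * 100
Closure = 29 / 70 * 100
Closure = 0.4143 * 100 = 41.4%

41.4


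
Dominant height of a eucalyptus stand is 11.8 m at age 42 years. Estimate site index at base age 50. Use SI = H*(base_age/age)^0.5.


Formula: SI = H_dom * (base_age / age)^0.5
Age ratio = 50 / 42 = 1.19048
sqrt(age_ratio) = 1.09109
SI = 11.8 * 1.09109 = 12.9 m

12.9


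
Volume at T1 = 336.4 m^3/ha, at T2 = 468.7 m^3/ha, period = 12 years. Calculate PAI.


Formula: PAI = (V_T2 - V_T1) / (T2 - T1)
Volume increment = 468.7 - 336.4 = 132.3 m^3/ha
PAI = 132.3 / 12 = 11.03 m^3/ha/year

11.03


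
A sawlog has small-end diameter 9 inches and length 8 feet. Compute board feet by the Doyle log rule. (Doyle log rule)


Doyle: BF = (D - 4)^2 * L / 16
Adjusted diameter = 9 - 4 = 5 in
(D-4)^2 = 5^2 = 25
BF = 25 * 8 / 16 = 13 BF

13


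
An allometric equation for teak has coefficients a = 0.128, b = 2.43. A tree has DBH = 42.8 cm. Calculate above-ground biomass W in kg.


Formula: W = a * DBH^b  (allometric power law)
DBH^b = 42.8^2.43 = 9213.1546
W = 0.128 * 9213.1546 = 1179.3 kg

1179.3


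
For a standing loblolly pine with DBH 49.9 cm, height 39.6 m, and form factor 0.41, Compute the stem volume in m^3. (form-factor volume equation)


Formula: V = pi * (DBH/200)^2 * H * ff
Radius = DBH/200 = 49.9/200 = 0.2495 m
Radius^2 = 0.2495^2 = 0.06225025 m^2
V = pi * 0.06225025 * 39.6 * 0.41
V = 3.175 m^3

3.175


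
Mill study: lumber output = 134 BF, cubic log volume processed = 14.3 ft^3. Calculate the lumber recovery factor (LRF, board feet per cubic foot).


Formula: LRF = Lumber Output (BF) / Log Input (ft^3)
LRF = 134 BF / 14.3 ft^3
LRF = 9.37 BF/ft^3

9.37


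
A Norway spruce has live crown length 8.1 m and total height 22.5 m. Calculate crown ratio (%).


Formula: Crown Ratio = (Crown Length / Total Height) * 100
CR = (8.1 m / 22.5 m) * 100
CR = 0.36 * 100 = 36.0%

36.0


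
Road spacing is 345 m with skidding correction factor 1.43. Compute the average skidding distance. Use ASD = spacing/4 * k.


Formula: ASD = (spacing / 4) * correction
Uncorrected distance = spacing / 4 = 345 / 4 = 86.25 m
ASD = 86.25 * 1.43 = 123 m

123


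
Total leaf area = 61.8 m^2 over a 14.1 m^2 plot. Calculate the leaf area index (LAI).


Formula: LAI = total leaf area / ground area  (dimensionless)
LAI = 61.8 m^2 / 14.1 m^2
LAI = 4.38

4.38


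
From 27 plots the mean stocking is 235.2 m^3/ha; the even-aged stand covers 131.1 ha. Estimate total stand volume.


Formula: Total Volume = Mean Volume per ha * Total Area
Total Volume = 235.2 m^3/ha * 131.1 ha
Total Volume = 30835 m^3

30835


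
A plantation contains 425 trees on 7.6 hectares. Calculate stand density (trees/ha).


Formula: Stand Density = N_trees / Area_ha
Density = 425 trees / 7.6 ha
Density = 56 trees/ha

56


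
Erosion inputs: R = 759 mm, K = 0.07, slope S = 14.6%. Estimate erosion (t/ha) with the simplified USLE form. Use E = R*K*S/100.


Formula: E = R * K * S / 100  (simplified USLE)
R * K = 759 * 0.07 = 53.13
E = 53.13 * 14.6 / 100 = 7.76 t/ha

7.76


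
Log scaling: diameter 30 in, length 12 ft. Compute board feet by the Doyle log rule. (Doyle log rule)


Doyle: BF = (D - 4)^2 * L / 16
Adjusted diameter = 30 - 4 = 26 in
(D-4)^2 = 26^2 = 676
BF = 676 * 12 / 16 = 507 BF

507


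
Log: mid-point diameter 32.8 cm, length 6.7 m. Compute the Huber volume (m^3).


Huber: V = Am * L,  Am = pi*(Dm/200)^2
Am = pi*(32.8/200)^2 = 0.084496 m^2
V = 0.084496*6.7 = 0.5661 m^3

0.5661


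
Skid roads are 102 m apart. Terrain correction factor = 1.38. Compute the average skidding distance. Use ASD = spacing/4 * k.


Formula: ASD = (spacing / 4) * correction
Uncorrected distance = spacing / 4 = 102 / 4 = 25.5 m
ASD = 25.5 * 1.38 = 35 m

35


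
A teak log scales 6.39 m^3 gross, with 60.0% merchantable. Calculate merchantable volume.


Formula: MV = V_total * (merchantable_pct / 100)
Merchantable fraction = 60.0% / 100 = 0.6
MV = 6.39 m^3 * 0.6 = 3.834 m^3

3.834


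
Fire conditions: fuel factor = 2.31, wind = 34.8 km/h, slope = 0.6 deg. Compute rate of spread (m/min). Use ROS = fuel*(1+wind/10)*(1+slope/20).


Formula: ROS = fuel * (1 + wind/10) * (1 + slope/20)
Wind factor = 1 + 34.8/10 = 4.48
Slope factor = 1 + 0.6/20 = 1.03
ROS = 2.31 * 4.48 * 1.03 = 10.66 m/min

10.66


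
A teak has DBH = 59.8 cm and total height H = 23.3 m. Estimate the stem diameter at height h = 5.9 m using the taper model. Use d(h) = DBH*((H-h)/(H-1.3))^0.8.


Taper: d(h) = DBH * ((H - h) / (H - 1.3))^0.8
Numerator = H - h = 23.3 - 5.9 = 17.4 m
Denominator = H - 1.3 = 23.3 - 1.3 = 22.0 m
Ratio = 17.4 / 22.0 = 0.79091
d = 59.8 * 0.79091^0.8 = 49.6 cm

49.6


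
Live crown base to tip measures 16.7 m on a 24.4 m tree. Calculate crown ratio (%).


Formula: Crown Ratio = (Crown Length / Total Height) * 100
CR = (16.7 m / 24.4 m) * 100
CR = 0.6844 * 100 = 68.4%

68.4


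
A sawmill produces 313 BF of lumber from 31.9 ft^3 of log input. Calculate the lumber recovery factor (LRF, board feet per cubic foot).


Formula: LRF = Lumber Output (BF) / Log Input (ft^3)
LRF = 313 BF / 31.9 ft^3
LRF = 9.81 BF/ft^3

9.81


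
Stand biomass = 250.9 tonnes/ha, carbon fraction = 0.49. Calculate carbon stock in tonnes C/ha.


Formula: Carbon Stock = Biomass * Carbon Fraction
C = 250.9 t/ha * 0.49
C = 122.9 t C/ha

122.9


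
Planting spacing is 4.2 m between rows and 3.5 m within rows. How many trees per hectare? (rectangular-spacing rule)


Formula: TPH = 10000 m^2/ha / (spacing_x * spacing_y)
Area per tree = 4.2 m * 3.5 m = 14.7 m^2
TPH = 10000 / 14.7 = 680 trees/ha

680


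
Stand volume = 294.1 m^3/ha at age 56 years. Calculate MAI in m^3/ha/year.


Formula: MAI = Total Volume / Stand Age
MAI = 294.1 m^3/ha / 56 years
MAI = 5.25 m^3/ha/year

5.25


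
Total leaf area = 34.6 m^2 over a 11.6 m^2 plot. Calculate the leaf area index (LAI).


Formula: LAI = total leaf area / ground area  (dimensionless)
LAI = 34.6 m^2 / 11.6 m^2
LAI = 2.98

2.98


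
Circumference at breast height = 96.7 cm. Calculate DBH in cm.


Formula: DBH = C / pi
DBH = 96.7 / pi
pi = 3.14159...
DBH = 30.8 cm

30.8


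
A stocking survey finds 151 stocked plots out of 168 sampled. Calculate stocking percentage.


Formula: Stocking % = stocked plots / total plots * 100
Stocking = 151 / 168 * 100
Stocking = 0.8988 * 100 = 89.9%

89.9


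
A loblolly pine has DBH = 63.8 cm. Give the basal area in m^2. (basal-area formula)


Formula: BA = pi * (DBH/2)^2 / 10000  (cm^2 to m^2)
Radius = DBH/2 = 63.8/2 = 31.9 cm
BA = pi * 31.9^2 / 10000
   = 3196.9161 cm^2 / 10000
   = 0.3197 m^2

0.3197


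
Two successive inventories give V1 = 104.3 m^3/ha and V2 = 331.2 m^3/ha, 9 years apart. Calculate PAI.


Formula: PAI = (V_T2 - V_T1) / (T2 - T1)
Volume increment = 331.2 - 104.3 = 226.9 m^3/ha
PAI = 226.9 / 9 = 25.21 m^3/ha/year

25.21


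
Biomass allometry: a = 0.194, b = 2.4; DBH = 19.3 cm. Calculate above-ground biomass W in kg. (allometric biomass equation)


Formula: W = a * DBH^b  (allometric power law)
DBH^b = 19.3^2.4 = 1217.1316
W = 0.194 * 1217.1316 = 236.1 kg

236.1


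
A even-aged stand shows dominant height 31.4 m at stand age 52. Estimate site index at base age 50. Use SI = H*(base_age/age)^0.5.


Formula: SI = H_dom * (base_age / age)^0.5
Age ratio = 50 / 52 = 0.96154
sqrt(age_ratio) = 0.98058
SI = 31.4 * 0.98058 = 30.8 m

30.8


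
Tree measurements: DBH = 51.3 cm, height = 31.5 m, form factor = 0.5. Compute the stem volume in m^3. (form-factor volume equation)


Formula: V = pi * (DBH/200)^2 * H * ff
Radius = DBH/200 = 51.3/200 = 0.2565 m
Radius^2 = 0.2565^2 = 0.06579225 m^2
V = pi * 0.06579225 * 31.5 * 0.5
V = 3.255 m^3

3.255


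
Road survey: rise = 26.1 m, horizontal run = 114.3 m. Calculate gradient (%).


Formula: Gradient = rise / run * 100
Gradient = 26.1 / 114.3 * 100 = 22.8%

22.8


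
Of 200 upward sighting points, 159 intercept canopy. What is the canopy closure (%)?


Formula: Canopy closure = covered points / total points * 100
Closure = 159 / 200 * 100
Closure = 0.795 * 100 = 79.5%

79.5


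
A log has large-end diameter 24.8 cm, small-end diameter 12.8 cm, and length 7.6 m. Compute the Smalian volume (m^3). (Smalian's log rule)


Smalian: V = (A1 + A2)/2 * L,  A = pi*(D/200)^2
A1 = pi*(24.8/200)^2 = 0.048305 m^2
A2 = pi*(12.8/200)^2 = 0.012868 m^2
V = (0.048305+0.012868)/2*7.6 = 0.2325 m^3

0.2325


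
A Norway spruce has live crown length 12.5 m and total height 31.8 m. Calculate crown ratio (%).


Formula: Crown Ratio = (Crown Length / Total Height) * 100
CR = (12.5 m / 31.8 m) * 100
CR = 0.3931 * 100 = 39.3%

39.3


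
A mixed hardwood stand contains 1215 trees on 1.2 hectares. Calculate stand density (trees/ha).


Formula: Stand Density = N_trees / Area_ha
Density = 1215 trees / 1.2 ha
Density = 1013 trees/ha

1013


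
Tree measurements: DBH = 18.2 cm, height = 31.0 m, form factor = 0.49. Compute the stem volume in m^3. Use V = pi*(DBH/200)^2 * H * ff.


Formula: V = pi * (DBH/200)^2 * H * ff
Radius = DBH/200 = 18.2/200 = 0.091 m
Radius^2 = 0.091^2 = 0.008281 m^2
V = pi * 0.008281 * 31.0 * 0.49
V = 0.395 m^3

0.395


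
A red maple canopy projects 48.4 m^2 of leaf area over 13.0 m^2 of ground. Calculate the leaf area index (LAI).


Formula: LAI = total leaf area / ground area  (dimensionless)
LAI = 48.4 m^2 / 13.0 m^2
LAI = 3.72

3.72


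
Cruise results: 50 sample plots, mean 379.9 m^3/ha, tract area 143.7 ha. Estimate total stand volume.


Formula: Total Volume = Mean Volume per ha * Total Area
Total Volume = 379.9 m^3/ha * 143.7 ha
Total Volume = 54592 m^3

54592


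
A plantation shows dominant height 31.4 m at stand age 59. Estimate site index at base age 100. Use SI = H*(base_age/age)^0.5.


Formula: SI = H_dom * (base_age / age)^0.5
Age ratio = 100 / 59 = 1.69492
sqrt(age_ratio) = 1.30189
SI = 31.4 * 1.30189 = 40.9 m

40.9


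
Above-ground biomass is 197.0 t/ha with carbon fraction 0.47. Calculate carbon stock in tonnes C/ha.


Formula: Carbon Stock = Biomass * Carbon Fraction
C = 197.0 t/ha * 0.47
C = 92.6 t C/ha

92.6


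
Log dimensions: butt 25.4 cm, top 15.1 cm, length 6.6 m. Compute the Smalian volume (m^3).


Smalian: V = (A1 + A2)/2 * L,  A = pi*(D/200)^2
A1 = pi*(25.4/200)^2 = 0.050671 m^2
A2 = pi*(15.1/200)^2 = 0.017908 m^2
V = (0.050671+0.017908)/2*6.6 = 0.2263 m^3

0.2263


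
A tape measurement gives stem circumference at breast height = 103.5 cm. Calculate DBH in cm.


Formula: DBH = C / pi
DBH = 103.5 / pi
pi = 3.14159...
DBH = 32.9 cm

32.9


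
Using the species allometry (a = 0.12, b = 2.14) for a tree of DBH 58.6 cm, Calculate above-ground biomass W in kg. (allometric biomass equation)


Formula: W = a * DBH^b  (allometric power law)
DBH^b = 58.6^2.14 = 6071.5685
W = 0.12 * 6071.5685 = 728.6 kg

728.6


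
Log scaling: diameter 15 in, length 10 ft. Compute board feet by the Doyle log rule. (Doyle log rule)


Doyle: BF = (D - 4)^2 * L / 16
Adjusted diameter = 15 - 4 = 11 in
(D-4)^2 = 11^2 = 121
BF = 121 * 10 / 16 = 76 BF

76


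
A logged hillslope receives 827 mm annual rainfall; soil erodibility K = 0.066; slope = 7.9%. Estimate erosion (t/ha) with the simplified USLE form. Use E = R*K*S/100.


Formula: E = R * K * S / 100  (simplified USLE)
R * K = 827 * 0.066 = 54.582
E = 54.582 * 7.9 / 100 = 4.31 t/ha

4.31


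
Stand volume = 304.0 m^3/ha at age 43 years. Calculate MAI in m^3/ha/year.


Formula: MAI = Total Volume / Stand Age
MAI = 304.0 m^3/ha / 43 years
MAI = 7.07 m^3/ha/year

7.07


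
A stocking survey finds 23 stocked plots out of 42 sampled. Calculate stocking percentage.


Formula: Stocking % = stocked plots / total plots * 100
Stocking = 23 / 42 * 100
Stocking = 0.5476 * 100 = 54.8%

54.8


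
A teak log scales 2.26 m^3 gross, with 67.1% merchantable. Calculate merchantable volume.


Formula: MV = V_total * (merchantable_pct / 100)
Merchantable fraction = 67.1% / 100 = 0.671
MV = 2.26 m^3 * 0.671 = 1.516 m^3

1.516


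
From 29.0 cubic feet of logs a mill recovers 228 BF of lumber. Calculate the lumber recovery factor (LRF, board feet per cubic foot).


Formula: LRF = Lumber Output (BF) / Log Input (ft^3)
LRF = 228 BF / 29.0 ft^3
LRF = 7.86 BF/ft^3

7.86


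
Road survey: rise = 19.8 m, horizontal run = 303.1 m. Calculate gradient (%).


Formula: Gradient = rise / run * 100
Gradient = 19.8 / 303.1 * 100 = 6.5%

6.5


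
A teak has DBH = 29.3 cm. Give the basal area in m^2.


Formula: BA = pi * (DBH/2)^2 / 10000  (cm^2 to m^2)
Radius = DBH/2 = 29.3/2 = 14.65 cm
BA = pi * 14.65^2 / 10000
   = 674.2565 cm^2 / 10000
   = 0.0674 m^2

0.0674


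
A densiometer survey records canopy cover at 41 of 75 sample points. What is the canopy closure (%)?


Formula: Canopy closure = covered points / total points * 100
Closure = 41 / 75 * 100
Closure = 0.5467 * 100 = 54.7%

54.7


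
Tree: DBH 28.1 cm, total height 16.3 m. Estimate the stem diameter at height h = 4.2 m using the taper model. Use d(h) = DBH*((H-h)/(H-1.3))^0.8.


Taper: d(h) = DBH * ((H - h) / (H - 1.3))^0.8
Numerator = H - h = 16.3 - 4.2 = 12.1 m
Denominator = H - 1.3 = 16.3 - 1.3 = 15.0 m
Ratio = 12.1 / 15.0 = 0.80667
d = 28.1 * 0.80667^0.8 = 23.7 cm

23.7


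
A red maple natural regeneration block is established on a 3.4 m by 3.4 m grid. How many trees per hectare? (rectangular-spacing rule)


Formula: TPH = 10000 m^2/ha / (spacing_x * spacing_y)
Area per tree = 3.4 m * 3.4 m = 11.56 m^2
TPH = 10000 / 11.56 = 865 trees/ha

865


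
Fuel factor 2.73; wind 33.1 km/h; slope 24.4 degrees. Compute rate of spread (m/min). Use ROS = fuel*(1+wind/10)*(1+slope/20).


Formula: ROS = fuel * (1 + wind/10) * (1 + slope/20)
Wind factor = 1 + 33.1/10 = 4.31
Slope factor = 1 + 24.4/20 = 2.22
ROS = 2.73 * 4.31 * 2.22 = 26.12 m/min

26.12


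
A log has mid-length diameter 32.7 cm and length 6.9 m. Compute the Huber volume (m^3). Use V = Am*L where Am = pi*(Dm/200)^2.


Huber: V = Am * L,  Am = pi*(Dm/200)^2
Am = pi*(32.7/200)^2 = 0.083982 m^2
V = 0.083982*6.9 = 0.5795 m^3

0.5795


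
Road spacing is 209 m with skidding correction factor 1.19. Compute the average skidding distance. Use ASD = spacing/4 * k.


Formula: ASD = (spacing / 4) * correction
Uncorrected distance = spacing / 4 = 209 / 4 = 52.25 m
ASD = 52.25 * 1.19 = 62 m

62


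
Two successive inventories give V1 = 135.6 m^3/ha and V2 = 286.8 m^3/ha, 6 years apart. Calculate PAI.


Formula: PAI = (V_T2 - V_T1) / (T2 - T1)
Volume increment = 286.8 - 135.6 = 151.2 m^3/ha
PAI = 151.2 / 6 = 25.2 m^3/ha/year

25.2


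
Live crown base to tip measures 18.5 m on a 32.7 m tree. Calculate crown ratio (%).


Formula: Crown Ratio = (Crown Length / Total Height) * 100
CR = (18.5 m / 32.7 m) * 100
CR = 0.5657 * 100 = 56.6%

56.6


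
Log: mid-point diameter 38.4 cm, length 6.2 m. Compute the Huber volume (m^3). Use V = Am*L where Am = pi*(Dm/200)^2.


Huber: V = Am * L,  Am = pi*(Dm/200)^2
Am = pi*(38.4/200)^2 = 0.115812 m^2
V = 0.115812*6.2 = 0.718 m^3

0.718


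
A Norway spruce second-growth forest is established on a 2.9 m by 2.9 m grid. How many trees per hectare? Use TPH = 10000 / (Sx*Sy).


Formula: TPH = 10000 m^2/ha / (spacing_x * spacing_y)
Area per tree = 2.9 m * 2.9 m = 8.41 m^2
TPH = 10000 / 8.41 = 1189 trees/ha

1189


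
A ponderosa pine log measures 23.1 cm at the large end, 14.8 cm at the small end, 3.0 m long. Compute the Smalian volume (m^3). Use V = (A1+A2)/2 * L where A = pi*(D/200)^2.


Smalian: V = (A1 + A2)/2 * L,  A = pi*(D/200)^2
A1 = pi*(23.1/200)^2 = 0.04191 m^2
A2 = pi*(14.8/200)^2 = 0.017203 m^2
V = (0.04191+0.017203)/2*3.0 = 0.0887 m^3

0.0887


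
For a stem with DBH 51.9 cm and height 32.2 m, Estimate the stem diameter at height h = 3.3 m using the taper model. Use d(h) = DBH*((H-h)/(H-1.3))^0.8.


Taper: d(h) = DBH * ((H - h) / (H - 1.3))^0.8
Numerator = H - h = 32.2 - 3.3 = 28.9 m
Denominator = H - 1.3 = 32.2 - 1.3 = 30.9 m
Ratio = 28.9 / 30.9 = 0.93528
d = 51.9 * 0.93528^0.8 = 49.2 cm

49.2


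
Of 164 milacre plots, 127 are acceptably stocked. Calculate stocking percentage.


Formula: Stocking % = stocked plots / total plots * 100
Stocking = 127 / 164 * 100
Stocking = 0.7744 * 100 = 77.4%

77.4


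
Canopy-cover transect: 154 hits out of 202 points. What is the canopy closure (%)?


Formula: Canopy closure = covered points / total points * 100
Closure = 154 / 202 * 100
Closure = 0.7624 * 100 = 76.2%

76.2


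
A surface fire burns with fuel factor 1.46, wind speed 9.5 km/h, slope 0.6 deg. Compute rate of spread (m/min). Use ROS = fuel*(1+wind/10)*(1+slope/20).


Formula: ROS = fuel * (1 + wind/10) * (1 + slope/20)
Wind factor = 1 + 9.5/10 = 1.95
Slope factor = 1 + 0.6/20 = 1.03
ROS = 1.46 * 1.95 * 1.03 = 2.93 m/min

2.93


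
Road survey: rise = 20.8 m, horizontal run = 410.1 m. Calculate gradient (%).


Formula: Gradient = rise / run * 100
Gradient = 20.8 / 410.1 * 100 = 5.1%

5.1


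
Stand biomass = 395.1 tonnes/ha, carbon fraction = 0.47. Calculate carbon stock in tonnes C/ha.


Formula: Carbon Stock = Biomass * Carbon Fraction
C = 395.1 t/ha * 0.47
C = 185.7 t C/ha

185.7


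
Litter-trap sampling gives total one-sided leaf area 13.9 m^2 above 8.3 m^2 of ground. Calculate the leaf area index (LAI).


Formula: LAI = total leaf area / ground area  (dimensionless)
LAI = 13.9 m^2 / 8.3 m^2
LAI = 1.67

1.67


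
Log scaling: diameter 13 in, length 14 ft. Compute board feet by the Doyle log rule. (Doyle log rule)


Doyle: BF = (D - 4)^2 * L / 16
Adjusted diameter = 13 - 4 = 9 in
(D-4)^2 = 9^2 = 81
BF = 81 * 14 / 16 = 71 BF

71


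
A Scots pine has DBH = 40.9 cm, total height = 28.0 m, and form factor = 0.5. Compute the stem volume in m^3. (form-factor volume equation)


Formula: V = pi * (DBH/200)^2 * H * ff
Radius = DBH/200 = 40.9/200 = 0.2045 m
Radius^2 = 0.2045^2 = 0.04182025 m^2
V = pi * 0.04182025 * 28.0 * 0.5
V = 1.839 m^3

1.839


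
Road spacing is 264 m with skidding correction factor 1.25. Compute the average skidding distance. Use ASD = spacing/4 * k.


Formula: ASD = (spacing / 4) * correction
Uncorrected distance = spacing / 4 = 264 / 4 = 66 m
ASD = 66 * 1.25 = 83 m

83


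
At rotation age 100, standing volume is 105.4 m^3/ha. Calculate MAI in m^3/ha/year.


Formula: MAI = Total Volume / Stand Age
MAI = 105.4 m^3/ha / 100 years
MAI = 1.05 m^3/ha/year

1.05


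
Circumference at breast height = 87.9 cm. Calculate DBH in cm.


Formula: DBH = C / pi
DBH = 87.9 / pi
pi = 3.14159...
DBH = 28.0 cm

28.0


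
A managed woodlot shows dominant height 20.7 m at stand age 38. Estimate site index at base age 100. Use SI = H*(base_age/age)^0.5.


Formula: SI = H_dom * (base_age / age)^0.5
Age ratio = 100 / 38 = 2.63158
sqrt(age_ratio) = 1.62221
SI = 20.7 * 1.62221 = 33.6 m

33.6


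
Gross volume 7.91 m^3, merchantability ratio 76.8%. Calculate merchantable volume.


Formula: MV = V_total * (merchantable_pct / 100)
Merchantable fraction = 76.8% / 100 = 0.768
MV = 7.91 m^3 * 0.768 = 6.075 m^3

6.075


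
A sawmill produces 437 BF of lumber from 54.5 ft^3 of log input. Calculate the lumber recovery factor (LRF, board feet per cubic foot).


Formula: LRF = Lumber Output (BF) / Log Input (ft^3)
LRF = 437 BF / 54.5 ft^3
LRF = 8.02 BF/ft^3

8.02


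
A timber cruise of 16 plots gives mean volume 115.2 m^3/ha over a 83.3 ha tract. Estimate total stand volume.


Formula: Total Volume = Mean Volume per ha * Total Area
Total Volume = 115.2 m^3/ha * 83.3 ha
Total Volume = 9596 m^3

9596


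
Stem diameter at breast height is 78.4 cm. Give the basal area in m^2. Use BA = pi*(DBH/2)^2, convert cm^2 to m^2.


Formula: BA = pi * (DBH/2)^2 / 10000  (cm^2 to m^2)
Radius = DBH/2 = 78.4/2 = 39.2 cm
BA = pi * 39.2^2 / 10000
   = 4827.4969 cm^2 / 10000
   = 0.4827 m^2

0.4827


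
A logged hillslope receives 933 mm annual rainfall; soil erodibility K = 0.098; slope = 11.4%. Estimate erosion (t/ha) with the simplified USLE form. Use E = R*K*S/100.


Formula: E = R * K * S / 100  (simplified USLE)
R * K = 933 * 0.098 = 91.434
E = 91.434 * 11.4 / 100 = 10.42 t/ha

10.42


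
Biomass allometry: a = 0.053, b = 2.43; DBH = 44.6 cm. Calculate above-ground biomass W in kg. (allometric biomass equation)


Formula: W = a * DBH^b  (allometric power law)
DBH^b = 44.6^2.43 = 10183.1867
W = 0.053 * 10183.1867 = 539.7 kg

539.7


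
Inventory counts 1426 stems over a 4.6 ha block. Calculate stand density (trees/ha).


Formula: Stand Density = N_trees / Area_ha
Density = 1426 trees / 4.6 ha
Density = 310 trees/ha

310


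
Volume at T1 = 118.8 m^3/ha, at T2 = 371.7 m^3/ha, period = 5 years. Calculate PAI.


Formula: PAI = (V_T2 - V_T1) / (T2 - T1)
Volume increment = 371.7 - 118.8 = 252.9 m^3/ha
PAI = 252.9 / 5 = 50.58 m^3/ha/year

50.58


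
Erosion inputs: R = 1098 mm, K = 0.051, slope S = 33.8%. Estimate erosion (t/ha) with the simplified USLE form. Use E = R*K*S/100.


Formula: E = R * K * S / 100  (simplified USLE)
R * K = 1098 * 0.051 = 55.998
E = 55.998 * 33.8 / 100 = 18.93 t/ha

18.93


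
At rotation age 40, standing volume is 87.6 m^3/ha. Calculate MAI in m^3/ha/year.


Formula: MAI = Total Volume / Stand Age
MAI = 87.6 m^3/ha / 40 years
MAI = 2.19 m^3/ha/year

2.19


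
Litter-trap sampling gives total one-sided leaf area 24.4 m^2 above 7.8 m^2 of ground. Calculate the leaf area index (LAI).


Formula: LAI = total leaf area / ground area  (dimensionless)
LAI = 24.4 m^2 / 7.8 m^2
LAI = 3.13

3.13


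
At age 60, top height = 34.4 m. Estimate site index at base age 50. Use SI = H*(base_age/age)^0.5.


Formula: SI = H_dom * (base_age / age)^0.5
Age ratio = 50 / 60 = 0.83333
sqrt(age_ratio) = 0.91287
SI = 34.4 * 0.91287 = 31.4 m

31.4


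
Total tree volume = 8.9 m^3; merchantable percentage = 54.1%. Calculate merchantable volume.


Formula: MV = V_total * (merchantable_pct / 100)
Merchantable fraction = 54.1% / 100 = 0.541
MV = 8.9 m^3 * 0.541 = 4.815 m^3

4.815


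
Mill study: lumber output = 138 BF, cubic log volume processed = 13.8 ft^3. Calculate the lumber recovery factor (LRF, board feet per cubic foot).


Formula: LRF = Lumber Output (BF) / Log Input (ft^3)
LRF = 138 BF / 13.8 ft^3
LRF = 10.0 BF/ft^3

10.0


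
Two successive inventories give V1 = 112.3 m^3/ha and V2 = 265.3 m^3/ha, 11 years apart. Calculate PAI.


Formula: PAI = (V_T2 - V_T1) / (T2 - T1)
Volume increment = 265.3 - 112.3 = 153.0 m^3/ha
PAI = 153.0 / 11 = 13.91 m^3/ha/year

13.91


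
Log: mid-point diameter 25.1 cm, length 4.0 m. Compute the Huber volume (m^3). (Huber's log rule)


Huber: V = Am * L,  Am = pi*(Dm/200)^2
Am = pi*(25.1/200)^2 = 0.049481 m^2
V = 0.049481*4.0 = 0.1979 m^3

0.1979


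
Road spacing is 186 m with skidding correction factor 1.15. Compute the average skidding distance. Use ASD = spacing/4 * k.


Formula: ASD = (spacing / 4) * correction
Uncorrected distance = spacing / 4 = 186 / 4 = 46.5 m
ASD = 46.5 * 1.15 = 53 m

53


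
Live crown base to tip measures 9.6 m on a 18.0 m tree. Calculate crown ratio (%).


Formula: Crown Ratio = (Crown Length / Total Height) * 100
CR = (9.6 m / 18.0 m) * 100
CR = 0.5333 * 100 = 53.3%

53.3


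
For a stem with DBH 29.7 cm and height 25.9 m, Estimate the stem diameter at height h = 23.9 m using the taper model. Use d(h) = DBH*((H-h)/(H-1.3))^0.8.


Taper: d(h) = DBH * ((H - h) / (H - 1.3))^0.8
Numerator = H - h = 25.9 - 23.9 = 2.0 m
Denominator = H - 1.3 = 25.9 - 1.3 = 24.6 m
Ratio = 2.0 / 24.6 = 0.0813
d = 29.7 * 0.0813^0.8 = 4.0 cm

4.0


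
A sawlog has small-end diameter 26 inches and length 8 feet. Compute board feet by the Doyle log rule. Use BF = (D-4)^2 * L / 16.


Doyle: BF = (D - 4)^2 * L / 16
Adjusted diameter = 26 - 4 = 22 in
(D-4)^2 = 22^2 = 484
BF = 484 * 8 / 16 = 242 BF

242


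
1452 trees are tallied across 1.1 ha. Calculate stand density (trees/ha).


Formula: Stand Density = N_trees / Area_ha
Density = 1452 trees / 1.1 ha
Density = 1320 trees/ha

1320


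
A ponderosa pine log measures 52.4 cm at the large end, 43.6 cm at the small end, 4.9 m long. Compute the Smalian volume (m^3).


Smalian: V = (A1 + A2)/2 * L,  A = pi*(D/200)^2
A1 = pi*(52.4/200)^2 = 0.215651 m^2
A2 = pi*(43.6/200)^2 = 0.149301 m^2
V = (0.215651+0.149301)/2*4.9 = 0.8941 m^3

0.8941


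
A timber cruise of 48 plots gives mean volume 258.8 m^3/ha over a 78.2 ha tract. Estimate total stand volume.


Formula: Total Volume = Mean Volume per ha * Total Area
Total Volume = 258.8 m^3/ha * 78.2 ha
Total Volume = 20238 m^3

20238


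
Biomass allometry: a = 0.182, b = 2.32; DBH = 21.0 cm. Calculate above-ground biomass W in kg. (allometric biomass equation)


Formula: W = a * DBH^b  (allometric power law)
DBH^b = 21.0^2.32 = 1168.2849
W = 0.182 * 1168.2849 = 212.6 kg

212.6


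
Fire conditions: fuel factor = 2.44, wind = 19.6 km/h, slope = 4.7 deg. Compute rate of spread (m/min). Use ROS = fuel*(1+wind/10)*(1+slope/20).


Formula: ROS = fuel * (1 + wind/10) * (1 + slope/20)
Wind factor = 1 + 19.6/10 = 2.96
Slope factor = 1 + 4.7/20 = 1.235
ROS = 2.44 * 2.96 * 1.235 = 8.92 m/min

8.92


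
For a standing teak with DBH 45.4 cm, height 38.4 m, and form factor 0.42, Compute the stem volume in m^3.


Formula: V = pi * (DBH/200)^2 * H * ff
Radius = DBH/200 = 45.4/200 = 0.227 m
Radius^2 = 0.227^2 = 0.051529 m^2
V = pi * 0.051529 * 38.4 * 0.42
V = 2.611 m^3

2.611


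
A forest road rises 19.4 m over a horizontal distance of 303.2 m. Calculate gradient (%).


Formula: Gradient = rise / run * 100
Gradient = 19.4 / 303.2 * 100 = 6.4%

6.4


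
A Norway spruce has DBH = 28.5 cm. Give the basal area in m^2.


Formula: BA = pi * (DBH/2)^2 / 10000  (cm^2 to m^2)
Radius = DBH/2 = 28.5/2 = 14.25 cm
BA = pi * 14.25^2 / 10000
   = 637.9397 cm^2 / 10000
   = 0.0638 m^2

0.0638


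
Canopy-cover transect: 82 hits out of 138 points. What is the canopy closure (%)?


Formula: Canopy closure = covered points / total points * 100
Closure = 82 / 138 * 100
Closure = 0.5942 * 100 = 59.4%

59.4


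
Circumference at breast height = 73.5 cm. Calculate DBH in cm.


Formula: DBH = C / pi
DBH = 73.5 / pi
pi = 3.14159...
DBH = 23.4 cm

23.4


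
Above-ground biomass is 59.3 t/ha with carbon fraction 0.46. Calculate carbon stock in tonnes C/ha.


Formula: Carbon Stock = Biomass * Carbon Fraction
C = 59.3 t/ha * 0.46
C = 27.3 t C/ha

27.3


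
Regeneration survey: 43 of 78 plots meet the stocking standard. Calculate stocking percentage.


Formula: Stocking % = stocked plots / total plots * 100
Stocking = 43 / 78 * 100
Stocking = 0.5513 * 100 = 55.1%

55.1


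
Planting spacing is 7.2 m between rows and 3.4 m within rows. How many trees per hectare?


Formula: TPH = 10000 m^2/ha / (spacing_x * spacing_y)
Area per tree = 7.2 m * 3.4 m = 24.48 m^2
TPH = 10000 / 24.48 = 408 trees/ha

408


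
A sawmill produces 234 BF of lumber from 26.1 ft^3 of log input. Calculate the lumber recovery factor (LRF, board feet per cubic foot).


Formula: LRF = Lumber Output (BF) / Log Input (ft^3)
LRF = 234 BF / 26.1 ft^3
LRF = 8.97 BF/ft^3

8.97


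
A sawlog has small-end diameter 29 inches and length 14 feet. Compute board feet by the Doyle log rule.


Doyle: BF = (D - 4)^2 * L / 16
Adjusted diameter = 29 - 4 = 25 in
(D-4)^2 = 25^2 = 625
BF = 625 * 14 / 16 = 547 BF

547


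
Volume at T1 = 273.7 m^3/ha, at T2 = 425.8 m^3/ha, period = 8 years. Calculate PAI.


Formula: PAI = (V_T2 - V_T1) / (T2 - T1)
Volume increment = 425.8 - 273.7 = 152.1 m^3/ha
PAI = 152.1 / 8 = 19.01 m^3/ha/year

19.01


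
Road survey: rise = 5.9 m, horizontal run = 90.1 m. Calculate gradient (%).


Formula: Gradient = rise / run * 100
Gradient = 5.9 / 90.1 * 100 = 6.5%

6.5


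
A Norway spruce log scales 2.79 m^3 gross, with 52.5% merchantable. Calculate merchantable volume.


Formula: MV = V_total * (merchantable_pct / 100)
Merchantable fraction = 52.5% / 100 = 0.525
MV = 2.79 m^3 * 0.525 = 1.465 m^3

1.465


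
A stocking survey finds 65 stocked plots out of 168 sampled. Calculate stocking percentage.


Formula: Stocking % = stocked plots / total plots * 100
Stocking = 65 / 168 * 100
Stocking = 0.3869 * 100 = 38.7%

38.7


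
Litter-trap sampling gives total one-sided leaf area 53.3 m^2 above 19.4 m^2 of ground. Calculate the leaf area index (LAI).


Formula: LAI = total leaf area / ground area  (dimensionless)
LAI = 53.3 m^2 / 19.4 m^2
LAI = 2.75

2.75


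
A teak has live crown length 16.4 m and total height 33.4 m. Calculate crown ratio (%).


Formula: Crown Ratio = (Crown Length / Total Height) * 100
CR = (16.4 m / 33.4 m) * 100
CR = 0.491 * 100 = 49.1%

49.1


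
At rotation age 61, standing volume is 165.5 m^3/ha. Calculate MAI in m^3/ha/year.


Formula: MAI = Total Volume / Stand Age
MAI = 165.5 m^3/ha / 61 years
MAI = 2.71 m^3/ha/year

2.71


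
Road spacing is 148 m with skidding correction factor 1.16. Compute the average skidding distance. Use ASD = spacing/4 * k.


Formula: ASD = (spacing / 4) * correction
Uncorrected distance = spacing / 4 = 148 / 4 = 37 m
ASD = 37 * 1.16 = 43 m

43


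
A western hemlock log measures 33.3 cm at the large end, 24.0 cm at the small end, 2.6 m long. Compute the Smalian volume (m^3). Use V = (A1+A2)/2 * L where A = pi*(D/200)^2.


Smalian: V = (A1 + A2)/2 * L,  A = pi*(D/200)^2
A1 = pi*(33.3/200)^2 = 0.087092 m^2
A2 = pi*(24.0/200)^2 = 0.045239 m^2
V = (0.087092+0.045239)/2*2.6 = 0.172 m^3

0.172


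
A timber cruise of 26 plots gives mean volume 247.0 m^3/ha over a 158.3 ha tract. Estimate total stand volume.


Formula: Total Volume = Mean Volume per ha * Total Area
Total Volume = 247.0 m^3/ha * 158.3 ha
Total Volume = 39100 m^3

39100


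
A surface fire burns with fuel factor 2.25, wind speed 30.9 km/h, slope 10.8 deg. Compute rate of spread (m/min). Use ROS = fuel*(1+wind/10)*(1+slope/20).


Formula: ROS = fuel * (1 + wind/10) * (1 + slope/20)
Wind factor = 1 + 30.9/10 = 4.09
Slope factor = 1 + 10.8/20 = 1.54
ROS = 2.25 * 4.09 * 1.54 = 14.17 m/min

14.17


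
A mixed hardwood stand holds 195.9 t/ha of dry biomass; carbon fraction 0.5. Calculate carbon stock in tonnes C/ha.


Formula: Carbon Stock = Biomass * Carbon Fraction
C = 195.9 t/ha * 0.5
C = 98.0 t C/ha

98.0


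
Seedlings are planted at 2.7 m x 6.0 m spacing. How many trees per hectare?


Formula: TPH = 10000 m^2/ha / (spacing_x * spacing_y)
Area per tree = 2.7 m * 6.0 m = 16.2 m^2
TPH = 10000 / 16.2 = 617 trees/ha

617


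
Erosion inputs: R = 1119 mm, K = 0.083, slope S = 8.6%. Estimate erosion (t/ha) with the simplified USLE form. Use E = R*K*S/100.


Formula: E = R * K * S / 100  (simplified USLE)
R * K = 1119 * 0.083 = 92.877
E = 92.877 * 8.6 / 100 = 7.99 t/ha

7.99


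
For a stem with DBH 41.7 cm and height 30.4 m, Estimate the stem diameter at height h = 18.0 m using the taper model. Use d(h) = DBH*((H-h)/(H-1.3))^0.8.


Taper: d(h) = DBH * ((H - h) / (H - 1.3))^0.8
Numerator = H - h = 30.4 - 18.0 = 12.4 m
Denominator = H - 1.3 = 30.4 - 1.3 = 29.1 m
Ratio = 12.4 / 29.1 = 0.42612
d = 41.7 * 0.42612^0.8 = 21.1 cm

21.1


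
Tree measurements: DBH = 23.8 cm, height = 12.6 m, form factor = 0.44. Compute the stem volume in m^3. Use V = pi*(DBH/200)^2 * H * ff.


Formula: V = pi * (DBH/200)^2 * H * ff
Radius = DBH/200 = 23.8/200 = 0.119 m
Radius^2 = 0.119^2 = 0.014161 m^2
V = pi * 0.014161 * 12.6 * 0.44
V = 0.247 m^3

0.247


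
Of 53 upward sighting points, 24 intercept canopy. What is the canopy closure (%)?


Formula: Canopy closure = covered points / total points * 100
Closure = 24 / 53 * 100
Closure = 0.4528 * 100 = 45.3%

45.3


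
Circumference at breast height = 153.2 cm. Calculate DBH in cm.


Formula: DBH = C / pi
DBH = 153.2 / pi
pi = 3.14159...
DBH = 48.8 cm

48.8
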